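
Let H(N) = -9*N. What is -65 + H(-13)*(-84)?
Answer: -9893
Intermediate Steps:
-65 + H(-13)*(-84) = -65 - 9*(-13)*(-84) = -65 + 117*(-84) = -65 - 9828 = -9893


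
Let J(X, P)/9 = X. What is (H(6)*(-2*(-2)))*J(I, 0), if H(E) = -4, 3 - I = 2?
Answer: -144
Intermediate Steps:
I = 1 (I = 3 - 1*2 = 3 - 2 = 1)
J(X, P) = 9*X
(H(6)*(-2*(-2)))*J(I, 0) = (-(-8)*(-2))*(9*1) = -4*4*9 = -16*9 = -144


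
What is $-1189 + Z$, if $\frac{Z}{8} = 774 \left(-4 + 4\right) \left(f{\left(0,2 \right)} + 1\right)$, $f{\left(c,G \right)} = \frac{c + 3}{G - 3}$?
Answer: $-1189$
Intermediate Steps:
$f{\left(c,G \right)} = \frac{3 + c}{-3 + G}$
$Z = 0$ ($Z = 8 \cdot 774 \left(-4 + 4\right) \left(\frac{3 + 0}{-3 + 2} + 1\right) = 8 \cdot 774 \cdot 0 \left(\frac{1}{-1} \cdot 3 + 1\right) = 8 \cdot 774 \cdot 0 \left(\left(-1\right) 3 + 1\right) = 8 \cdot 774 \cdot 0 \left(-3 + 1\right) = 8 \cdot 774 \cdot 0 \left(-2\right) = 8 \cdot 774 \cdot 0 = 8 \cdot 0 = 0$)
$-1189 + Z = -1189 + 0 = -1189$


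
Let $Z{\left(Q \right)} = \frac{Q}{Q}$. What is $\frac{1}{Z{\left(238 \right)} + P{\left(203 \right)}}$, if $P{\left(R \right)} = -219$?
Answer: $- \frac{1}{218} \approx -0.0045872$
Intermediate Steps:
$Z{\left(Q \right)} = 1$
$\frac{1}{Z{\left(238 \right)} + P{\left(203 \right)}} = \frac{1}{1 - 219} = \frac{1}{-218} = - \frac{1}{218}$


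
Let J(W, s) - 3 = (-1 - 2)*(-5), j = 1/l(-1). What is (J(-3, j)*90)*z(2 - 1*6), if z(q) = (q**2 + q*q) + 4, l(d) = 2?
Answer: 58320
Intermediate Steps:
j = 1/2 ≈ 0.50000
J(W, s) = 18 (J(W, s) = 3 + (-1 - 2)*(-5) = 3 - 3*(-5) = 3 + 15 = 18)
z(q) = 4 + 2*q**2 (z(q) = (q**2 + q**2) + 4 = 2*q**2 + 4 = 4 + 2*q**2)
(J(-3, j)*90)*z(2 - 1*6) = (18*90)*(4 + 2*(2 - 1*6)**2) = 1620*(4 + 2*(2 - 6)**2) = 1620*(4 + 2*(-4)**2) = 1620*(4 + 2*16) = 1620*(4 + 32) = 1620*36 = 58320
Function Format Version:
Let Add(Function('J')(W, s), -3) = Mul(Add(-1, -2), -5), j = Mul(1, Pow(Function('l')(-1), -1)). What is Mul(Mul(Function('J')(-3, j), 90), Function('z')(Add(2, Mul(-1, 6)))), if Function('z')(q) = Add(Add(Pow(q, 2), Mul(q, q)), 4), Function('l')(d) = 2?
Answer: 58320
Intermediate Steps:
j = Rational(1, 2) (j = Mul(1, Pow(2, -1)) = Mul(1, Rational(1, 2)) = Rational(1, 2) ≈ 0.50000)
Function('J')(W, s) = 18 (Function('J')(W, s) = Add(3, Mul(Add(-1, -2), -5)) = Add(3, Mul(-3, -5)) = Add(3, 15) = 18)
Function('z')(q) = Add(4, Mul(2, Pow(q, 2))) (Function('z')(q) = Add(Add(Pow(q, 2), Pow(q, 2)), 4) = Add(Mul(2, Pow(q, 2)), 4) = Add(4, Mul(2, Pow(q, 2))))
Mul(Mul(Function('J')(-3, j), 90), Function('z')(Add(2, Mul(-1, 6)))) = Mul(Mul(18, 90), Add(4, Mul(2, Pow(Add(2, Mul(-1, 6)), 2)))) = Mul(1620, Add(4, Mul(2, Pow(Add(2, -6), 2)))) = Mul(1620, Add(4, Mul(2, Pow(-4, 2)))) = Mul(1620, Add(4, Mul(2, 16))) = Mul(1620, Add(4, 32)) = Mul(1620, 36) = 58320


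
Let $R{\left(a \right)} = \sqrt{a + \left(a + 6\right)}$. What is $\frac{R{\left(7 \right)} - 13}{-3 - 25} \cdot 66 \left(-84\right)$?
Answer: $-2574 + 396 \sqrt{5} \approx -1688.5$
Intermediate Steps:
$R{\left(a \right)} = \sqrt{6 + 2 a}$ ($R{\left(a \right)} = \sqrt{a + \left(6 + a\right)} = \sqrt{6 + 2 a}$)
$\frac{R{\left(7 \right)} - 13}{-3 - 25} \cdot 66 \left(-84\right) = \frac{\sqrt{6 + 2 \cdot 7} - 13}{-3 - 25} \cdot 66 \left(-84\right) = \frac{\sqrt{6 + 14} - 13}{-28} \cdot 66 \left(-84\right) = \left(\sqrt{20} - 13\right) \left(- \frac{1}{28}\right) 66 \left(-84\right) = \left(2 \sqrt{5} - 13\right) \left(- \frac{1}{28}\right) 66 \left(-84\right) = \left(-13 + 2 \sqrt{5}\right) \left(- \frac{1}{28}\right) 66 \left(-84\right) = \left(\frac{13}{28} - \frac{\sqrt{5}}{14}\right) 66 \left(-84\right) = \left(\frac{429}{14} - \frac{33 \sqrt{5}}{7}\right) \left(-84\right) = -2574 + 396 \sqrt{5}$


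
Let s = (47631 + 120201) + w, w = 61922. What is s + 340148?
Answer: 569902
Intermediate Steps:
s = 229754 (s = (47631 + 120201) + 61922 = 167832 + 61922 = 229754)
s + 340148 = 229754 + 340148 = 569902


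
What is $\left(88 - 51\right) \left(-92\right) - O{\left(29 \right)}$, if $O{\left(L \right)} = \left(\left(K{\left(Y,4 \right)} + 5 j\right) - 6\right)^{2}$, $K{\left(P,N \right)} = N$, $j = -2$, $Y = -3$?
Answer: $-3548$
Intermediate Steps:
$O{\left(L \right)} = 144$ ($O{\left(L \right)} = \left(\left(4 + 5 \left(-2\right)\right) - 6\right)^{2} = \left(\left(4 - 10\right) - 6\right)^{2} = \left(-6 - 6\right)^{2} = \left(-12\right)^{2} = 144$)
$\left(88 - 51\right) \left(-92\right) - O{\left(29 \right)} = \left(88 - 51\right) \left(-92\right) - 144 = 37 \left(-92\right) - 144 = -3404 - 144 = -3548$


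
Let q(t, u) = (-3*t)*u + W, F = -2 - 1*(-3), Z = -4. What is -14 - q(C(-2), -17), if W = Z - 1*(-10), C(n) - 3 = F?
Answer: -224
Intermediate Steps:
F = 1 (F = -2 + 3 = 1)
C(n) = 4 (C(n) = 3 + 1 = 4)
W = 6 (W = -4 - 1*(-10) = -4 + 10 = 6)
q(t, u) = 6 - 3*t*u (q(t, u) = (-3*t)*u + 6 = -3*t*u + 6 = 6 - 3*t*u)
-14 - q(C(-2), -17) = -14 - (6 - 3*4*(-17)) = -14 - (6 + 204) = -14 - 1*210 = -14 - 210 = -224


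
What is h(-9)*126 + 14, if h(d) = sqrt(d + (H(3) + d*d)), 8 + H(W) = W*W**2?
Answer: 14 + 126*sqrt(91) ≈ 1216.0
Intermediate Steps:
H(W) = -8 + W**3 (H(W) = -8 + W*W**2 = -8 + W**3)
h(d) = sqrt(19 + d + d**2) (h(d) = sqrt(d + ((-8 + 3**3) + d*d)) = sqrt(d + ((-8 + 27) + d**2)) = sqrt(d + (19 + d**2)) = sqrt(19 + d + d**2))
h(-9)*126 + 14 = sqrt(19 - 9 + (-9)**2)*126 + 14 = sqrt(19 - 9 + 81)*126 + 14 = sqrt(91)*126 + 14 = 126*sqrt(91) + 14 = 14 + 126*sqrt(91)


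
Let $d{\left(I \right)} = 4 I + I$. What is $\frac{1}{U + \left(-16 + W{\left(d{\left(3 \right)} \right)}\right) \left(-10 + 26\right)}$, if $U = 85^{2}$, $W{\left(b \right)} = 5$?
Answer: $\frac{1}{7049} \approx 0.00014186$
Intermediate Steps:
$d{\left(I \right)} = 5 I$
$U = 7225$
$\frac{1}{U + \left(-16 + W{\left(d{\left(3 \right)} \right)}\right) \left(-10 + 26\right)} = \frac{1}{7225 + \left(-16 + 5\right) \left(-10 + 26\right)} = \frac{1}{7225 - 176} = \frac{1}{7049}$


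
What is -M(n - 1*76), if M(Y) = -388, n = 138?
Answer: 388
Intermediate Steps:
-M(n - 1*76) = -1*(-388) = 388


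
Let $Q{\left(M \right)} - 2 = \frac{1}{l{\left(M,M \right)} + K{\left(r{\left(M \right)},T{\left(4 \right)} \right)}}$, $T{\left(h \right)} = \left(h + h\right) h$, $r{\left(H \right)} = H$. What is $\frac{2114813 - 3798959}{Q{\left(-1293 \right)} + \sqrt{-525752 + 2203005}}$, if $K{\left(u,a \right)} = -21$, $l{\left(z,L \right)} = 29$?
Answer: $\frac{76347952}{35781301} - \frac{35928448 \sqrt{1677253}}{35781301} \approx -1298.3$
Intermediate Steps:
$T{\left(h \right)} = 2 h^{2}$ ($T{\left(h \right)} = 2 h h = 2 h^{2}$)
$Q{\left(M \right)} = \frac{17}{8}$ ($Q{\left(M \right)} = 2 + \frac{1}{29 - 21} = 2 + \frac{1}{8} = \frac{17}{8}$)
$\frac{2114813 - 3798959}{Q{\left(-1293 \right)} + \sqrt{-525752 + 2203005}} = \frac{2114813 - 3798959}{\frac{17}{8} + \sqrt{-525752 + 2203005}} = - \frac{1684146}{\frac{17}{8} + \sqrt{1677253}}$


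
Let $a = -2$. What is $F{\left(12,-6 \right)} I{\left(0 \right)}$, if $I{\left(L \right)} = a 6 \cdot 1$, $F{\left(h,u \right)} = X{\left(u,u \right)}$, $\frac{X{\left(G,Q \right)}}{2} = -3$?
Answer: $72$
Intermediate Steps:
$X{\left(G,Q \right)} = -6$ ($X{\left(G,Q \right)} = 2 \left(-3\right) = -6$)
$F{\left(h,u \right)} = -6$
$I{\left(L \right)} = -12$ ($I{\left(L \right)} = \left(-2\right) 6 \cdot 1 = \left(-12\right) 1 = -12$)
$F{\left(12,-6 \right)} I{\left(0 \right)} = \left(-6\right) \left(-12\right) = 72$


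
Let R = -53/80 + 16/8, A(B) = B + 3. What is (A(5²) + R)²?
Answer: 5508409/6400 ≈ 860.69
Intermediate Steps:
A(B) = 3 + B
R = 107/80 (R = -53*1/80 + 16*(⅛) = -53/80 + 2 = 107/80 ≈ 1.3375)
(A(5²) + R)² = ((3 + 5²) + 107/80)² = ((3 + 25) + 107/80)² = (28 + 107/80)² = (2347/80)² = 5508409/6400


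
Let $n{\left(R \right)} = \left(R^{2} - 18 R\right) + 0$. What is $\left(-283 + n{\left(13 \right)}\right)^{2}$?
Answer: $121104$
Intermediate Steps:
$n{\left(R \right)} = R^{2} - 18 R$
$\left(-283 + n{\left(13 \right)}\right)^{2} = \left(-283 + 13 \left(-18 + 13\right)\right)^{2} = \left(-283 + 13 \left(-5\right)\right)^{2} = \left(-283 - 65\right)^{2} = \left(-348\right)^{2} = 121104$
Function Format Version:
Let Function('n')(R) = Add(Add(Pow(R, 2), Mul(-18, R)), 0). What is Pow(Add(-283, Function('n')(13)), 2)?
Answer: 121104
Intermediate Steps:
Function('n')(R) = Add(Pow(R, 2), Mul(-18, R))
Pow(Add(-283, Function('n')(13)), 2) = Pow(Add(-283, Mul(13, Add(-18, 13))), 2) = Pow(Add(-283, Mul(13, -5)), 2) = Pow(Add(-283, -65), 2) = Pow(-348, 2) = 121104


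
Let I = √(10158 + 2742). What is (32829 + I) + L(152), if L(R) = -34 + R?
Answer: 32947 + 10*√129 ≈ 33061.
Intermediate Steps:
I = 10*√129 (I = √12900 = 10*√129 ≈ 113.58)
(32829 + I) + L(152) = (32829 + 10*√129) + (-34 + 152) = (32829 + 10*√129) + 118 = 32947 + 10*√129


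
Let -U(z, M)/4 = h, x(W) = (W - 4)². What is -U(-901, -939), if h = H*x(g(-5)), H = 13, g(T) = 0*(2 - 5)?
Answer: 832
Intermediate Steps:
g(T) = 0 (g(T) = 0*(-3) = 0)
x(W) = (-4 + W)²
h = 208 (h = 13*(-4 + 0)² = 13*(-4)² = 13*16 = 208)
U(z, M) = -832 (U(z, M) = -4*208 = -832)
-U(-901, -939) = -1*(-832) = 832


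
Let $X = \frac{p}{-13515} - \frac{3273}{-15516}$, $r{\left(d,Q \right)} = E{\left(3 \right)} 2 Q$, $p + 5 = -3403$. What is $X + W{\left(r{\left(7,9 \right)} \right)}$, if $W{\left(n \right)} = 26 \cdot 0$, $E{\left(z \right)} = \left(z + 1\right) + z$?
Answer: $\frac{10790347}{23299860} \approx 0.46311$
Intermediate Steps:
$E{\left(z \right)} = 1 + 2 z$ ($E{\left(z \right)} = \left(1 + z\right) + z = 1 + 2 z$)
$p = -3408$ ($p = -5 - 3403 = -3408$)
$r{\left(d,Q \right)} = 14 Q$ ($r{\left(d,Q \right)} = \left(1 + 2 \cdot 3\right) 2 Q = \left(1 + 6\right) 2 Q = 7 \cdot 2 Q = 14 Q$)
$W{\left(n \right)} = 0$
$X = \frac{10790347}{23299860}$ ($X = - \frac{3408}{-13515} - \frac{3273}{-15516} = \left(-3408\right) \left(- \frac{1}{13515}\right) - - \frac{1091}{5172} = \frac{1136}{4505} + \frac{1091}{5172} = \frac{10790347}{23299860} \approx 0.46311$)
$X + W{\left(r{\left(7,9 \right)} \right)} = \frac{10790347}{23299860} + 0 = \frac{10790347}{23299860}$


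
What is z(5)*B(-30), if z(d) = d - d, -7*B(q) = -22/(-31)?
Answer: 0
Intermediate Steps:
B(q) = -22/217 (B(q) = -(-22)/(7*(-31)) = -(-22)*(-1)/(7*31) = -1/7*22/31 = -22/217)
z(d) = 0
z(5)*B(-30) = 0*(-22/217) = 0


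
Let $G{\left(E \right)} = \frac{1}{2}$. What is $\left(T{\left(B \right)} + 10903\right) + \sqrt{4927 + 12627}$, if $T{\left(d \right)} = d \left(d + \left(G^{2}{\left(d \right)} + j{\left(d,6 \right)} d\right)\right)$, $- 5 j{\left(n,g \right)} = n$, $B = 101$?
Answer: $- \frac{3698619}{20} + \sqrt{17554} \approx -1.848 \cdot 10^{5}$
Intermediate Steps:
$G{\left(E \right)} = \frac{1}{2}$
$j{\left(n,g \right)} = - \frac{n}{5}$
$T{\left(d \right)} = d \left(\frac{1}{4} + d - \frac{d^{2}}{5}\right)$ ($T{\left(d \right)} = d \left(d + \left(\left(\frac{1}{2}\right)^{2} + - \frac{d}{5} d\right)\right) = d \left(d - \left(- \frac{1}{4} + \frac{d^{2}}{5}\right)\right) = d \left(\frac{1}{4} + d - \frac{d^{2}}{5}\right)$)
$\left(T{\left(B \right)} + 10903\right) + \sqrt{4927 + 12627} = \left(101 \left(\frac{1}{4} + 101 - \frac{101^{2}}{5}\right) + 10903\right) + \sqrt{4927 + 12627} = \left(101 \left(\frac{1}{4} + 101 - \frac{10201}{5}\right) + 10903\right) + \sqrt{17554} = \left(101 \left(- \frac{38779}{20}\right) + 10903\right) + \sqrt{17554} = \left(- \frac{3916679}{20} + 10903\right) + \sqrt{17554} = - \frac{3698619}{20} + \sqrt{17554}$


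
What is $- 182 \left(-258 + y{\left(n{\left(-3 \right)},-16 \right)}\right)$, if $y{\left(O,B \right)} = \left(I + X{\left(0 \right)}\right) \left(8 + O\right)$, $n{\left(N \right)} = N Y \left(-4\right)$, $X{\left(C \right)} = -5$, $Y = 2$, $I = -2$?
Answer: $87724$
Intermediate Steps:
$n{\left(N \right)} = - 8 N$ ($n{\left(N \right)} = N 2 \left(-4\right) = 2 N \left(-4\right) = - 8 N$)
$y{\left(O,B \right)} = -56 - 7 O$ ($y{\left(O,B \right)} = \left(-2 - 5\right) \left(8 + O\right) = - 7 \left(8 + O\right) = -56 - 7 O$)
$- 182 \left(-258 + y{\left(n{\left(-3 \right)},-16 \right)}\right) = - 182 \left(-258 - \left(56 + 7 \left(\left(-8\right) \left(-3\right)\right)\right)\right) = - 182 \left(-258 - 224\right) = \left(-182\right) \left(-482\right) = 87724$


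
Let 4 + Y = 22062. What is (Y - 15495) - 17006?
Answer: -10443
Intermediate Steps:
Y = 22058 (Y = -4 + 22062 = 22058)
(Y - 15495) - 17006 = (22058 - 15495) - 17006 = 6563 - 17006 = -10443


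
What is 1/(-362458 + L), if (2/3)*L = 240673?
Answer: -2/2897 ≈ -0.00069037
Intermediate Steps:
L = 722019/2 (L = (3/2)*240673 = 722019/2 ≈ 3.6101e+5)
1/(-362458 + L) = 1/(-362458 + 722019/2) = 1/(-2897/2) = -2/2897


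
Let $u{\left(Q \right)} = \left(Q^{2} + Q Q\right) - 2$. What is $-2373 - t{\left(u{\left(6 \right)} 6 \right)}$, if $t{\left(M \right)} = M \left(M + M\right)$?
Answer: $-355173$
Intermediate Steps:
$u{\left(Q \right)} = -2 + 2 Q^{2}$ ($u{\left(Q \right)} = \left(Q^{2} + Q^{2}\right) - 2 = 2 Q^{2} - 2 = -2 + 2 Q^{2}$)
$t{\left(M \right)} = 2 M^{2}$ ($t{\left(M \right)} = M 2 M = 2 M^{2}$)
$-2373 - t{\left(u{\left(6 \right)} 6 \right)} = -2373 - 2 \left(\left(-2 + 2 \cdot 6^{2}\right) 6\right)^{2} = -2373 - 2 \left(\left(-2 + 2 \cdot 36\right) 6\right)^{2} = -2373 - 2 \left(\left(-2 + 72\right) 6\right)^{2} = -2373 - 2 \left(70 \cdot 6\right)^{2} = -2373 - 2 \cdot 420^{2} = -2373 - 2 \cdot 176400 = -2373 - 352800 = -355173$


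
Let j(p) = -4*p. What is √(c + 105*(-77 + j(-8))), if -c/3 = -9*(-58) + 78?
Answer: 15*I*√29 ≈ 80.777*I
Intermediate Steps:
c = -1800 (c = -3*(-9*(-58) + 78) = -3*(522 + 78) = -3*600 = -1800)
√(c + 105*(-77 + j(-8))) = √(-1800 + 105*(-77 - 4*(-8))) = √(-1800 + 105*(-77 + 32)) = √(-1800 + 105*(-45)) = √(-1800 - 4725) = √(-6525) = 15*I*√29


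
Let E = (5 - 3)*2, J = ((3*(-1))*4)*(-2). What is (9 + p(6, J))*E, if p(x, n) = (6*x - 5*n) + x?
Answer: -276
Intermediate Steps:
J = 24 (J = -3*4*(-2) = -12*(-2) = 24)
E = 4 (E = 2*2 = 4)
p(x, n) = -5*n + 7*x (p(x, n) = (-5*n + 6*x) + x = -5*n + 7*x)
(9 + p(6, J))*E = (9 + (-5*24 + 7*6))*4 = (9 + (-120 + 42))*4 = (9 - 78)*4 = -69*4 = -276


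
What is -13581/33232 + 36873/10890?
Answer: 59859247/20105360 ≈ 2.9773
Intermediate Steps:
-13581/33232 + 36873/10890 = -13581*1/33232 + 36873*(1/10890) = -13581/33232 + 4097/1210 = 59859247/20105360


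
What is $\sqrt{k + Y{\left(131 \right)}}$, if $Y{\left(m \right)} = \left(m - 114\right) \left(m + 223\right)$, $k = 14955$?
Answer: $\sqrt{20973} \approx 144.82$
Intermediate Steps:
$Y{\left(m \right)} = \left(-114 + m\right) \left(223 + m\right)$
$\sqrt{k + Y{\left(131 \right)}} = \sqrt{14955 + \left(-25422 + 131^{2} + 109 \cdot 131\right)} = \sqrt{14955 + \left(-25422 + 17161 + 14279\right)} = \sqrt{14955 + 6018} = \sqrt{20973}$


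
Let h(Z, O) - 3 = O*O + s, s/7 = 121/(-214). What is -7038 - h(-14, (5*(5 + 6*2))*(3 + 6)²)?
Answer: -10145796077/214 ≈ -4.7410e+7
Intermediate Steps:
s = -847/214 (s = 7*(121/(-214)) = 7*(121*(-1/214)) = 7*(-121/214) = -847/214 ≈ -3.9579)
h(Z, O) = -205/214 + O² (h(Z, O) = 3 + (O*O - 847/214) = 3 + (O² - 847/214) = 3 + (-847/214 + O²) = -205/214 + O²)
-7038 - h(-14, (5*(5 + 6*2))*(3 + 6)²) = -7038 - (-205/214 + ((5*(5 + 6*2))*(3 + 6)²)²) = -7038 - (-205/214 + ((5*(5 + 12))*9²)²) = -7038 - (-205/214 + ((5*17)*81)²) = -7038 - (-205/214 + (85*81)²) = -7038 - (-205/214 + 6885²) = -7038 - (-205/214 + 47403225) = -7038 - 1*10144289945/214 = -7038 - 10144289945/214 = -10145796077/214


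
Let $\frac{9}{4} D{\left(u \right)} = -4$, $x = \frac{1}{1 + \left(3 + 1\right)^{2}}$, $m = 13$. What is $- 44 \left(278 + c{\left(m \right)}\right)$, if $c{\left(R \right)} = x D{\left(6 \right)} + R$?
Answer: $- \frac{1958308}{153} \approx -12799.0$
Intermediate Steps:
$x = \frac{1}{17}$ ($x = \frac{1}{1 + 4^{2}} = \frac{1}{1 + 16} = \frac{1}{17} \approx 0.058824$)
$D{\left(u \right)} = - \frac{16}{9}$ ($D{\left(u \right)} = \frac{4}{9} \left(-4\right) = - \frac{16}{9}$)
$c{\left(R \right)} = - \frac{16}{153} + R$ ($c{\left(R \right)} = \frac{1}{17} \left(- \frac{16}{9}\right) + R = - \frac{16}{153} + R$)
$- 44 \left(278 + c{\left(m \right)}\right) = - 44 \left(278 + \left(- \frac{16}{153} + 13\right)\right) = - 44 \left(278 + \frac{1973}{153}\right) = \left(-44\right) \frac{44507}{153} = - \frac{1958308}{153}$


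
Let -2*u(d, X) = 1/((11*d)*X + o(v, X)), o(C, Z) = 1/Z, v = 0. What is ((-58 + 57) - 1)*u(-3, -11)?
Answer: 11/3992 ≈ 0.0027555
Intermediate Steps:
u(d, X) = -1/(2*(1/X + 11*X*d)) (u(d, X) = -1/(2*((11*d)*X + 1/X)) = -1/(2*(11*X*d + 1/X)) = -1/(2*(1/X + 11*X*d)))
((-58 + 57) - 1)*u(-3, -11) = ((-58 + 57) - 1)*(-1*(-11)/(2 + 22*(-3)*(-11)²)) = (-1 - 1)*(-1*(-11)/(2 + 22*(-3)*121)) = -(-2)*(-11)/(2 - 7986) = -(-2)*(-11)/(-7984) = -(-2)*(-11)*(-1)/7984 = -2*(-11/7984) = 11/3992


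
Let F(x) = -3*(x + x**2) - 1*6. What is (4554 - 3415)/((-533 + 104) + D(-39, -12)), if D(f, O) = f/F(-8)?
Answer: -66062/24869 ≈ -2.6564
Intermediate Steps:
F(x) = -6 - 3*x - 3*x**2 (F(x) = (-3*x - 3*x**2) - 6 = -6 - 3*x - 3*x**2)
D(f, O) = -f/174 (D(f, O) = f/(-6 - 3*(-8) - 3*(-8)**2) = f/(-6 + 24 - 3*64) = f/(-6 + 24 - 192) = f/(-174) = f*(-1/174) = -f/174)
(4554 - 3415)/((-533 + 104) + D(-39, -12)) = (4554 - 3415)/((-533 + 104) - 1/174*(-39)) = 1139/(-429 + 13/58) = 1139/(-24869/58) = 1139*(-58/24869) = -66062/24869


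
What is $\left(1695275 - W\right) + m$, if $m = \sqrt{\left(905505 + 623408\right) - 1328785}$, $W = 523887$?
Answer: $1171388 + 8 \sqrt{3127} \approx 1.1718 \cdot 10^{6}$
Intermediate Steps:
$m = 8 \sqrt{3127}$ ($m = \sqrt{1528913 - 1328785} = \sqrt{200128} = 8 \sqrt{3127} \approx 447.36$)
$\left(1695275 - W\right) + m = \left(1695275 - 523887\right) + 8 \sqrt{3127} = 1171388 + 8 \sqrt{3127}$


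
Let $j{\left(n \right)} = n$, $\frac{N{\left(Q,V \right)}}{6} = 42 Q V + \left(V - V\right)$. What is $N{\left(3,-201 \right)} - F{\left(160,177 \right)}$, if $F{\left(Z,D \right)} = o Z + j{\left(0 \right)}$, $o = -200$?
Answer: $-119956$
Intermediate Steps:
$N{\left(Q,V \right)} = 252 Q V$ ($N{\left(Q,V \right)} = 6 \left(42 Q V + \left(V - V\right)\right) = 6 \left(42 Q V + 0\right) = 6 \cdot 42 Q V = 252 Q V$)
$F{\left(Z,D \right)} = - 200 Z$ ($F{\left(Z,D \right)} = - 200 Z + 0 = - 200 Z$)
$N{\left(3,-201 \right)} - F{\left(160,177 \right)} = 252 \cdot 3 \left(-201\right) - \left(-200\right) 160 = -151956 - -32000 = -151956 + 32000 = -119956$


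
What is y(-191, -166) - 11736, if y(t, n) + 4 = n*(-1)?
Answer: -11574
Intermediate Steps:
y(t, n) = -4 - n (y(t, n) = -4 + n*(-1) = -4 - n)
y(-191, -166) - 11736 = (-4 - 1*(-166)) - 11736 = (-4 + 166) - 11736 = 162 - 11736 = -11574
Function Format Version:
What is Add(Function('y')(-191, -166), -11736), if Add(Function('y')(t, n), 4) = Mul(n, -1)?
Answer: -11574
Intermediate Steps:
Function('y')(t, n) = Add(-4, Mul(-1, n)) (Function('y')(t, n) = Add(-4, Mul(n, -1)) = Add(-4, Mul(-1, n)))
Add(Function('y')(-191, -166), -11736) = Add(Add(-4, Mul(-1, -166)), -11736) = Add(Add(-4, 166), -11736) = Add(162, -11736) = -11574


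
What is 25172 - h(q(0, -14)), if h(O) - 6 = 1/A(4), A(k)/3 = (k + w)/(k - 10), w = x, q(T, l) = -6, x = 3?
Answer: 176164/7 ≈ 25166.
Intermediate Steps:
w = 3
A(k) = 3*(3 + k)/(-10 + k) (A(k) = 3*((k + 3)/(k - 10)) = 3*((3 + k)/(-10 + k)) = 3*(3 + k)/(-10 + k))
h(O) = 40/7 (h(O) = 6 + 1/(3*(3 + 4)/(-10 + 4)) = 6 + 1/(3*7/(-6)) = 6 + 1/(3*(-⅙)*7) = 6 + 1/(-7/2) = 6 - 2/7 = 40/7)
25172 - h(q(0, -14)) = 25172 - 1*40/7 = 25172 - 40/7 = 176164/7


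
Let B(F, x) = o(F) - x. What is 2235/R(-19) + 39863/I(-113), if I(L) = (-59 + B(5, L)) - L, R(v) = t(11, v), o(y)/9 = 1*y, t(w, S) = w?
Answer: 912313/2332 ≈ 391.21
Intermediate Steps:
o(y) = 9*y (o(y) = 9*(1*y) = 9*y)
B(F, x) = -x + 9*F (B(F, x) = 9*F - x = -x + 9*F)
R(v) = 11
I(L) = -14 - 2*L (I(L) = (-59 + (-L + 9*5)) - L = (-59 + (-L + 45)) - L = (-59 + (45 - L)) - L = (-14 - L) - L = -14 - 2*L)
2235/R(-19) + 39863/I(-113) = 2235/11 + 39863/(-14 - 2*(-113)) = 2235*(1/11) + 39863/(-14 + 226) = 2235/11 + 39863/212 = 912313/2332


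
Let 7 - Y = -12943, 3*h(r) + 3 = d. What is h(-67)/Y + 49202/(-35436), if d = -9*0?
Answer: -79650167/57362025 ≈ -1.3886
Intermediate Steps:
d = 0
h(r) = -1 (h(r) = -1 + (⅓)*0 = -1 + 0 = -1)
Y = 12950 (Y = 7 - 1*(-12943) = 7 + 12943 = 12950)
h(-67)/Y + 49202/(-35436) = -1/12950 + 49202/(-35436) = -1*1/12950 + 49202*(-1/35436) = -1/12950 - 24601/17718 = -79650167/57362025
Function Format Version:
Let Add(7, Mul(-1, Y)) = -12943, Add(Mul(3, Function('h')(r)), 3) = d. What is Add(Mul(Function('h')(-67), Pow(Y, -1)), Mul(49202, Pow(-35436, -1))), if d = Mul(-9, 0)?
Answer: Rational(-79650167, 57362025) ≈ -1.3886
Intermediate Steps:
d = 0
Function('h')(r) = -1 (Function('h')(r) = Add(-1, Mul(Rational(1, 3), 0)) = Add(-1, 0) = -1)
Y = 12950 (Y = Add(7, Mul(-1, -12943)) = Add(7, 12943) = 12950)
Add(Mul(Function('h')(-67), Pow(Y, -1)), Mul(49202, Pow(-35436, -1))) = Add(Mul(-1, Pow(12950, -1)), Mul(49202, Pow(-35436, -1))) = Add(Mul(-1, Rational(1, 12950)), Mul(49202, Rational(-1, 35436))) = Add(Rational(-1, 12950), Rational(-24601, 17718)) = Rational(-79650167, 57362025)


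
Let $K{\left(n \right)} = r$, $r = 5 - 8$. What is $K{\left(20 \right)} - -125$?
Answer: $122$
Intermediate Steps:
$r = -3$ ($r = 5 - 8 = -3$)
$K{\left(n \right)} = -3$
$K{\left(20 \right)} - -125 = -3 - -125 = -3 + 125 = 122$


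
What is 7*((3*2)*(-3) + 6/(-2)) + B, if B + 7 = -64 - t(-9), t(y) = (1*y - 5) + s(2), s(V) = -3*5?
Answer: -189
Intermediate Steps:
s(V) = -15
t(y) = -20 + y (t(y) = (1*y - 5) - 15 = (y - 5) - 15 = (-5 + y) - 15 = -20 + y)
B = -42 (B = -7 + (-64 - (-20 - 9)) = -7 + (-64 - 1*(-29)) = -7 + (-64 + 29) = -7 - 35 = -42)
7*((3*2)*(-3) + 6/(-2)) + B = 7*((3*2)*(-3) + 6/(-2)) - 42 = 7*(6*(-3) + 6*(-½)) - 42 = 7*(-18 - 3) - 42 = 7*(-21) - 42 = -147 - 42 = -189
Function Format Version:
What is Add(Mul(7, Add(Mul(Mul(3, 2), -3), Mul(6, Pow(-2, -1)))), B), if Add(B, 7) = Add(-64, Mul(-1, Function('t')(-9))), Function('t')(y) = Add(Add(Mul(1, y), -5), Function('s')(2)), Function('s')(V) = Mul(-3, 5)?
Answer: -189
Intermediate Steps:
Function('s')(V) = -15
Function('t')(y) = Add(-20, y) (Function('t')(y) = Add(Add(Mul(1, y), -5), -15) = Add(Add(y, -5), -15) = Add(Add(-5, y), -15) = Add(-20, y))
B = -42 (B = Add(-7, Add(-64, Mul(-1, Add(-20, -9)))) = Add(-7, Add(-64, Mul(-1, -29))) = Add(-7, Add(-64, 29)) = Add(-7, -35) = -42)
Add(Mul(7, Add(Mul(Mul(3, 2), -3), Mul(6, Pow(-2, -1)))), B) = Add(Mul(7, Add(Mul(Mul(3, 2), -3), Mul(6, Pow(-2, -1)))), -42) = Add(Mul(7, Add(Mul(6, -3), Mul(6, Rational(-1, 2)))), -42) = Add(Mul(7, Add(-18, -3)), -42) = Add(Mul(7, -21), -42) = Add(-147, -42) = -189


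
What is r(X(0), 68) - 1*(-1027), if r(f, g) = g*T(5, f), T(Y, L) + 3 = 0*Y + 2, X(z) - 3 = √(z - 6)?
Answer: 959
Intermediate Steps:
X(z) = 3 + √(-6 + z) (X(z) = 3 + √(z - 6) = 3 + √(-6 + z))
T(Y, L) = -1 (T(Y, L) = -3 + (0*Y + 2) = -3 + (0 + 2) = -3 + 2 = -1)
r(f, g) = -g (r(f, g) = g*(-1) = -g)
r(X(0), 68) - 1*(-1027) = -1*68 - 1*(-1027) = -68 + 1027 = 959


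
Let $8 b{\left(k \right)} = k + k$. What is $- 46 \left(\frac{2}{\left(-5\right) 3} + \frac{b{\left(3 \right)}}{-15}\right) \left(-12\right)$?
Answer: $- \frac{506}{5} \approx -101.2$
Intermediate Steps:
$b{\left(k \right)} = \frac{k}{4}$ ($b{\left(k \right)} = \frac{k + k}{8} = \frac{2 k}{8} = \frac{k}{4}$)
$- 46 \left(\frac{2}{\left(-5\right) 3} + \frac{b{\left(3 \right)}}{-15}\right) \left(-12\right) = - 46 \left(\frac{2}{\left(-5\right) 3} + \frac{\frac{1}{4} \cdot 3}{-15}\right) \left(-12\right) = - 46 \left(\frac{2}{-15} + \frac{3}{4} \left(- \frac{1}{15}\right)\right) \left(-12\right) = - 46 \left(2 \left(- \frac{1}{15}\right) - \frac{1}{20}\right) \left(-12\right) = - 46 \left(- \frac{2}{15} - \frac{1}{20}\right) \left(-12\right) = \left(-46\right) \left(- \frac{11}{60}\right) \left(-12\right) = \frac{253}{30} \left(-12\right) = - \frac{506}{5}$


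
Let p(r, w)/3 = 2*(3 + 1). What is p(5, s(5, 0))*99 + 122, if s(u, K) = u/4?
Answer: 2498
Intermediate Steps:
s(u, K) = u/4 (s(u, K) = u*(¼) = u/4)
p(r, w) = 24 (p(r, w) = 3*(2*(3 + 1)) = 3*(2*4) = 3*8 = 24)
p(5, s(5, 0))*99 + 122 = 24*99 + 122 = 2376 + 122 = 2498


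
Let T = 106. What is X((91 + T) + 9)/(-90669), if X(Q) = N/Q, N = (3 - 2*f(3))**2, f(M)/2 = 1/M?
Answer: -25/168100326 ≈ -1.4872e-7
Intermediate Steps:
f(M) = 2/M
N = 25/9 (N = (3 - 4/3)**2 = (5/3)**2 = 25/9 ≈ 2.7778)
X(Q) = 25/(9*Q)
X((91 + T) + 9)/(-90669) = (25/(9*((91 + 106) + 9)))/(-90669) = (25/(9*(197 + 9)))*(-1/90669) = ((25/9)/206)*(-1/90669) = ((25/9)*(1/206))*(-1/90669) = (25/1854)*(-1/90669) = -25/168100326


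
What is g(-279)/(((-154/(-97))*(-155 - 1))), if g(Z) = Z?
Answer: 9021/8008 ≈ 1.1265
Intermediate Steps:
g(-279)/(((-154/(-97))*(-155 - 1))) = -279*97/(154*(-155 - 1)) = -279/(-154*(-1/97)*(-156)) = -279/((154/97)*(-156)) = -279/(-24024/97) = -279*(-97/24024) = 9021/8008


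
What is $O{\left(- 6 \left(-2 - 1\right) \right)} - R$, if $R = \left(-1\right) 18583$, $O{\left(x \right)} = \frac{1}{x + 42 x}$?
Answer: $\frac{14383243}{774} \approx 18583.0$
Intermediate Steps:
$O{\left(x \right)} = \frac{1}{43 x}$
$R = -18583$
$O{\left(- 6 \left(-2 - 1\right) \right)} - R = \frac{1}{43 \left(- 6 \left(-2 - 1\right)\right)} - -18583 = \frac{1}{43 \left(\left(-6\right) \left(-3\right)\right)} + 18583 = \frac{1}{43 \cdot 18} + 18583 = \frac{1}{43} \cdot \frac{1}{18} + 18583 = \frac{1}{774} + 18583 = \frac{14383243}{774}$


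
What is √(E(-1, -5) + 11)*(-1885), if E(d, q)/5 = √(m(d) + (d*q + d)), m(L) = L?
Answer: -1885*√(11 + 5*√3) ≈ -8358.1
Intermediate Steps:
E(d, q) = 5*√(2*d + d*q) (E(d, q) = 5*√(d + (d*q + d)) = 5*√(d + (d + d*q)) = 5*√(2*d + d*q))
√(E(-1, -5) + 11)*(-1885) = √(5*√(-(2 - 5)) + 11)*(-1885) = √(5*√(-1*(-3)) + 11)*(-1885) = √(5*√3 + 11)*(-1885) = √(11 + 5*√3)*(-1885) = -1885*√(11 + 5*√3)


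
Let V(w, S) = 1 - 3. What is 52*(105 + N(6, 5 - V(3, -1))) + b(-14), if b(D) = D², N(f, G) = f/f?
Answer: 5708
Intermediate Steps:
V(w, S) = -2
N(f, G) = 1
52*(105 + N(6, 5 - V(3, -1))) + b(-14) = 52*(105 + 1) + (-14)² = 52*106 + 196 = 5512 + 196 = 5708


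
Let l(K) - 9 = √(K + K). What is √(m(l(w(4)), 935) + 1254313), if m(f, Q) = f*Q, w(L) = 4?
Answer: √(1262728 + 1870*√2) ≈ 1124.9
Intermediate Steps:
l(K) = 9 + √2*√K (l(K) = 9 + √(K + K) = 9 + √(2*K) = 9 + √2*√K)
m(f, Q) = Q*f
√(m(l(w(4)), 935) + 1254313) = √(935*(9 + √2*√4) + 1254313) = √(935*(9 + √2*2) + 1254313) = √(935*(9 + 2*√2) + 1254313) = √((8415 + 1870*√2) + 1254313) = √(1262728 + 1870*√2)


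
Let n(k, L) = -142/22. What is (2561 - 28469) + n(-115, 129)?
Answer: -285059/11 ≈ -25914.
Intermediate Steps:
n(k, L) = -71/11 (n(k, L) = -142*1/22 = -71/11)
(2561 - 28469) + n(-115, 129) = (2561 - 28469) - 71/11 = -25908 - 71/11 = -285059/11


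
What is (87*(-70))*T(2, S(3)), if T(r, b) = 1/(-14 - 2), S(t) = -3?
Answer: 3045/8 ≈ 380.63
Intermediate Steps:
T(r, b) = -1/16 (T(r, b) = 1/(-16) = -1/16)
(87*(-70))*T(2, S(3)) = (87*(-70))*(-1/16) = -6090*(-1/16) = 3045/8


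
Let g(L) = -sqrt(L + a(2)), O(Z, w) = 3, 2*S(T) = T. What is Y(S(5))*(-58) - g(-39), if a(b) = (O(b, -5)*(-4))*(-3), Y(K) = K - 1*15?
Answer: 725 + I*sqrt(3) ≈ 725.0 + 1.732*I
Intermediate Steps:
S(T) = T/2
Y(K) = -15 + K (Y(K) = K - 15 = -15 + K)
a(b) = 36 (a(b) = (3*(-4))*(-3) = -12*(-3) = 36)
g(L) = -sqrt(36 + L) (g(L) = -sqrt(L + 36) = -sqrt(36 + L))
Y(S(5))*(-58) - g(-39) = (-15 + (1/2)*5)*(-58) - (-1)*sqrt(36 - 39) = (-15 + 5/2)*(-58) - (-1)*sqrt(-3) = -25/2*(-58) - (-1)*I*sqrt(3) = 725 - (-1)*I*sqrt(3) = 725 + I*sqrt(3)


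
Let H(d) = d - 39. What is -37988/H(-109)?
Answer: 9497/37 ≈ 256.68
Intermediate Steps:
H(d) = -39 + d
-37988/H(-109) = -37988/(-39 - 109) = -37988/(-148) = -37988*(-1/148) = 9497/37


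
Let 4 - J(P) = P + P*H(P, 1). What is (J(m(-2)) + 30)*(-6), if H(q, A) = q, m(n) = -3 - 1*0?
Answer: -168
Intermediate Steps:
m(n) = -3 (m(n) = -3 + 0 = -3)
J(P) = 4 - P - P² (J(P) = 4 - (P + P*P) = 4 - (P + P²) = 4 + (-P - P²) = 4 - P - P²)
(J(m(-2)) + 30)*(-6) = ((4 - 1*(-3) - 1*(-3)²) + 30)*(-6) = ((4 + 3 - 1*9) + 30)*(-6) = ((4 + 3 - 9) + 30)*(-6) = (-2 + 30)*(-6) = 28*(-6) = -168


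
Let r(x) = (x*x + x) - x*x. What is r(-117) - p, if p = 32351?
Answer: -32468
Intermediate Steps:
r(x) = x (r(x) = (x**2 + x) - x**2 = (x + x**2) - x**2 = x)
r(-117) - p = -117 - 1*32351 = -117 - 32351 = -32468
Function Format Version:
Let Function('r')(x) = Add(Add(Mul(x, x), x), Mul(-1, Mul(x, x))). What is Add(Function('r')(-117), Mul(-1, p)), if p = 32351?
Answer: -32468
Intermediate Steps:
Function('r')(x) = x (Function('r')(x) = Add(Add(Pow(x, 2), x), Mul(-1, Pow(x, 2))) = Add(Add(x, Pow(x, 2)), Mul(-1, Pow(x, 2))) = x)
Add(Function('r')(-117), Mul(-1, p)) = Add(-117, Mul(-1, 32351)) = Add(-117, -32351) = -32468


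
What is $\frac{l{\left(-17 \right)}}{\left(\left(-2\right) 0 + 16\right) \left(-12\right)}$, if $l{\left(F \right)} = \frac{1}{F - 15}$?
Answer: $\frac{1}{6144} \approx 0.00016276$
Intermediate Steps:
$l{\left(F \right)} = \frac{1}{-15 + F}$
$\frac{l{\left(-17 \right)}}{\left(\left(-2\right) 0 + 16\right) \left(-12\right)} = \frac{1}{\left(-15 - 17\right) \left(\left(-2\right) 0 + 16\right) \left(-12\right)} = \frac{1}{\left(-32\right) \left(0 + 16\right) \left(-12\right)} = - \frac{1}{32 \cdot 16 \left(-12\right)} = - \frac{1}{32 \left(-192\right)} = \left(- \frac{1}{32}\right) \left(- \frac{1}{192}\right) = \frac{1}{6144}$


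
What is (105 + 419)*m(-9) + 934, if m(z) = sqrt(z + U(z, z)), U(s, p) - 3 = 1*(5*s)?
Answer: 934 + 524*I*sqrt(51) ≈ 934.0 + 3742.1*I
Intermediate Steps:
U(s, p) = 3 + 5*s (U(s, p) = 3 + 1*(5*s) = 3 + 5*s)
m(z) = sqrt(3 + 6*z) (m(z) = sqrt(z + (3 + 5*z)) = sqrt(3 + 6*z))
(105 + 419)*m(-9) + 934 = (105 + 419)*sqrt(3 + 6*(-9)) + 934 = 524*sqrt(3 - 54) + 934 = 524*sqrt(-51) + 934 = 524*(I*sqrt(51)) + 934 = 524*I*sqrt(51) + 934 = 934 + 524*I*sqrt(51)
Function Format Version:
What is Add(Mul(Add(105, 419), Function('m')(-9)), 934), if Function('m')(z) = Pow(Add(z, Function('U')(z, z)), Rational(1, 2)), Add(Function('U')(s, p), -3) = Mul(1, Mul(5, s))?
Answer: Add(934, Mul(524, I, Pow(51, Rational(1, 2)))) ≈ Add(934.00, Mul(3742.1, I))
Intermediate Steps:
Function('U')(s, p) = Add(3, Mul(5, s)) (Function('U')(s, p) = Add(3, Mul(1, Mul(5, s))) = Add(3, Mul(5, s)))
Function('m')(z) = Pow(Add(3, Mul(6, z)), Rational(1, 2)) (Function('m')(z) = Pow(Add(z, Add(3, Mul(5, z))), Rational(1, 2)) = Pow(Add(3, Mul(6, z)), Rational(1, 2)))
Add(Mul(Add(105, 419), Function('m')(-9)), 934) = Add(Mul(Add(105, 419), Pow(Add(3, Mul(6, -9)), Rational(1, 2))), 934) = Add(Mul(524, Pow(Add(3, -54), Rational(1, 2))), 934) = Add(Mul(524, Pow(-51, Rational(1, 2))), 934) = Add(Mul(524, Mul(I, Pow(51, Rational(1, 2)))), 934) = Add(Mul(524, I, Pow(51, Rational(1, 2))), 934) = Add(934, Mul(524, I, Pow(51, Rational(1, 2))))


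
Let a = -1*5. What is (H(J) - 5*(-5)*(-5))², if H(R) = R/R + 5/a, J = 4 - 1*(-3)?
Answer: 15625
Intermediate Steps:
J = 7 (J = 4 + 3 = 7)
a = -5
H(R) = 0 (H(R) = R/R + 5/(-5) = 1 + 5*(-⅕) = 1 - 1 = 0)
(H(J) - 5*(-5)*(-5))² = (0 - 5*(-5)*(-5))² = (0 + 25*(-5))² = (0 - 125)² = (-125)² = 15625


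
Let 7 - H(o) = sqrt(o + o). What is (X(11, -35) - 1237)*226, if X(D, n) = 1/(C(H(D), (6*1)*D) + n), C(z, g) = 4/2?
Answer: -9225772/33 ≈ -2.7957e+5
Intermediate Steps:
H(o) = 7 - sqrt(2)*sqrt(o) (H(o) = 7 - sqrt(o + o) = 7 - sqrt(2*o) = 7 - sqrt(2)*sqrt(o))
C(z, g) = 2 (C(z, g) = 4*(1/2) = 2)
X(D, n) = 1/(2 + n)
(X(11, -35) - 1237)*226 = (1/(2 - 35) - 1237)*226 = (1/(-33) - 1237)*226 = (-1/33 - 1237)*226 = -40822/33*226 = -9225772/33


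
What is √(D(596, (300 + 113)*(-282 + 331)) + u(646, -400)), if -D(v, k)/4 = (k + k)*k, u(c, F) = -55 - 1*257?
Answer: 8*I*√51192026 ≈ 57239.0*I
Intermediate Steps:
u(c, F) = -312 (u(c, F) = -55 - 257 = -312)
D(v, k) = -8*k² (D(v, k) = -4*(k + k)*k = -4*2*k*k = -8*k²)
√(D(596, (300 + 113)*(-282 + 331)) + u(646, -400)) = √(-8*(-282 + 331)²*(300 + 113)² - 312) = √(-8*(413*49)² - 312) = √(-8*20237² - 312) = √(-8*409536169 - 312) = √(-3276289352 - 312) = √(-3276289664) = 8*I*√51192026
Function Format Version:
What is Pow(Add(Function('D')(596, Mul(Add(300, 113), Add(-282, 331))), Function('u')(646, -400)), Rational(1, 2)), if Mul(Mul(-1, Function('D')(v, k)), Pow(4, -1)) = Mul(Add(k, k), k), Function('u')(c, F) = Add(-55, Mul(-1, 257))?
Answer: Mul(8, I, Pow(51192026, Rational(1, 2))) ≈ Mul(57239., I)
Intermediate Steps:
Function('u')(c, F) = -312 (Function('u')(c, F) = Add(-55, -257) = -312)
Function('D')(v, k) = Mul(-8, Pow(k, 2)) (Function('D')(v, k) = Mul(-4, Mul(Add(k, k), k)) = Mul(-4, Mul(Mul(2, k), k)) = Mul(-4, Mul(2, Pow(k, 2))) = Mul(-8, Pow(k, 2)))
Pow(Add(Function('D')(596, Mul(Add(300, 113), Add(-282, 331))), Function('u')(646, -400)), Rational(1, 2)) = Pow(Add(Mul(-8, Pow(Mul(Add(300, 113), Add(-282, 331)), 2)), -312), Rational(1, 2)) = Pow(Add(Mul(-8, Pow(Mul(413, 49), 2)), -312), Rational(1, 2)) = Pow(Add(Mul(-8, Pow(20237, 2)), -312), Rational(1, 2)) = Pow(Add(Mul(-8, 409536169), -312), Rational(1, 2)) = Pow(Add(-3276289352, -312), Rational(1, 2)) = Pow(-3276289664, Rational(1, 2)) = Mul(8, I, Pow(51192026, Rational(1, 2)))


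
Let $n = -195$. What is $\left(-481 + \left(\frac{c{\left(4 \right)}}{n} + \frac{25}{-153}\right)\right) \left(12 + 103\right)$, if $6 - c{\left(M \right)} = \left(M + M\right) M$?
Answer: $- \frac{8463724}{153} \approx -55318.0$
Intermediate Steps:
$c{\left(M \right)} = 6 - 2 M^{2}$ ($c{\left(M \right)} = 6 - \left(M + M\right) M = 6 - 2 M M = 6 - 2 M^{2}$)
$\left(-481 + \left(\frac{c{\left(4 \right)}}{n} + \frac{25}{-153}\right)\right) \left(12 + 103\right) = \left(-481 + \left(\frac{6 - 2 \cdot 4^{2}}{-195} + \frac{25}{-153}\right)\right) \left(12 + 103\right) = \left(-481 + \left(\left(6 - 32\right) \left(- \frac{1}{195}\right) + 25 \left(- \frac{1}{153}\right)\right)\right) 115 = \left(-481 - \left(\frac{25}{153} - \left(6 - 32\right) \left(- \frac{1}{195}\right)\right)\right) 115 = \left(-481 - \frac{23}{765}\right) 115 = \left(- \frac{367988}{765}\right) 115 = - \frac{8463724}{153}$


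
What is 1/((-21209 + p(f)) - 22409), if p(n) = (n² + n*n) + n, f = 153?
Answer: 1/3353 ≈ 0.00029824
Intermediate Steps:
p(n) = n + 2*n² (p(n) = (n² + n²) + n = 2*n² + n = n + 2*n²)
1/((-21209 + p(f)) - 22409) = 1/((-21209 + 153*(1 + 2*153)) - 22409) = 1/((-21209 + 153*(1 + 306)) - 22409) = 1/((-21209 + 153*307) - 22409) = 1/((-21209 + 46971) - 22409) = 1/(25762 - 22409) = 1/3353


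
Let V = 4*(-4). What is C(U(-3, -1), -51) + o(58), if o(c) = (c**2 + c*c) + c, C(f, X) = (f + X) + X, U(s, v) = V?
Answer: 6668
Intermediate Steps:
V = -16
U(s, v) = -16
C(f, X) = f + 2*X (C(f, X) = (X + f) + X = f + 2*X)
o(c) = c + 2*c**2 (o(c) = (c**2 + c**2) + c = 2*c**2 + c = c + 2*c**2)
C(U(-3, -1), -51) + o(58) = (-16 + 2*(-51)) + 58*(1 + 2*58) = (-16 - 102) + 58*(1 + 116) = -118 + 58*117 = -118 + 6786 = 6668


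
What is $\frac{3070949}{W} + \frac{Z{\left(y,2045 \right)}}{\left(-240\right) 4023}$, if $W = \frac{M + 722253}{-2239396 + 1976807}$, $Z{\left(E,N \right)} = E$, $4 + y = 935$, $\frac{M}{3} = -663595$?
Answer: $\frac{21627578958288373}{34022028240} \approx 6.3569 \cdot 10^{5}$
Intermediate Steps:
$M = -1990785$ ($M = 3 \left(-663595\right) = -1990785$)
$y = 931$ ($y = -4 + 935 = 931$)
$W = \frac{1268532}{262589}$ ($W = \frac{-1990785 + 722253}{-2239396 + 1976807} = - \frac{1268532}{-262589} = \left(-1268532\right) \left(- \frac{1}{262589}\right) = \frac{1268532}{262589} \approx 4.8309$)
$\frac{3070949}{W} + \frac{Z{\left(y,2045 \right)}}{\left(-240\right) 4023} = \frac{3070949}{\frac{1268532}{262589}} + \frac{931}{\left(-240\right) 4023} = 3070949 \cdot \frac{262589}{1268532} + \frac{931}{-965520} = \frac{806397426961}{1268532} + 931 \left(- \frac{1}{965520}\right) = \frac{806397426961}{1268532} - \frac{931}{965520} = \frac{21627578958288373}{34022028240}$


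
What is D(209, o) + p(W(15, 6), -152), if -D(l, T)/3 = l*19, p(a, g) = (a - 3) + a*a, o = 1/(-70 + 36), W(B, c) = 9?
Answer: -11826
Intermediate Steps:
o = -1/34 (o = 1/(-34) = -1/34 ≈ -0.029412)
p(a, g) = -3 + a + a**2 (p(a, g) = (-3 + a) + a**2 = -3 + a + a**2)
D(l, T) = -57*l (D(l, T) = -3*l*19 = -57*l)
D(209, o) + p(W(15, 6), -152) = -57*209 + (-3 + 9 + 9**2) = -11913 + (-3 + 9 + 81) = -11913 + 87 = -11826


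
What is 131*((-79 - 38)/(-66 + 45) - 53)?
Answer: -43492/7 ≈ -6213.1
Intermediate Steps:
131*((-79 - 38)/(-66 + 45) - 53) = 131*(-117/(-21) - 53) = 131*(-117*(-1/21) - 53) = 131*(39/7 - 53) = 131*(-332/7) = -43492/7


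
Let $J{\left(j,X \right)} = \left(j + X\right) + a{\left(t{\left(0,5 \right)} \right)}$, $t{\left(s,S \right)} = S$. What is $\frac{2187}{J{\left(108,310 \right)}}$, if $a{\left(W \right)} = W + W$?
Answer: $\frac{2187}{428} \approx 5.1098$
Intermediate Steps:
$a{\left(W \right)} = 2 W$
$J{\left(j,X \right)} = 10 + X + j$ ($J{\left(j,X \right)} = \left(j + X\right) + 2 \cdot 5 = \left(X + j\right) + 10 = 10 + X + j$)
$\frac{2187}{J{\left(108,310 \right)}} = \frac{2187}{10 + 310 + 108} = \frac{2187}{428}$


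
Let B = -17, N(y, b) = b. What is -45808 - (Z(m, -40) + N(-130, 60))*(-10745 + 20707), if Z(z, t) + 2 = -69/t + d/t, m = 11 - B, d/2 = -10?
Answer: -12915389/20 ≈ -6.4577e+5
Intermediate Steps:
d = -20 (d = 2*(-10) = -20)
m = 28 (m = 11 - 1*(-17) = 11 + 17 = 28)
Z(z, t) = -2 - 89/t (Z(z, t) = -2 + (-69/t - 20/t) = -2 - 89/t)
-45808 - (Z(m, -40) + N(-130, 60))*(-10745 + 20707) = -45808 - ((-2 - 89/(-40)) + 60)*(-10745 + 20707) = -45808 - ((-2 - 89*(-1/40)) + 60)*9962 = -45808 - ((-2 + 89/40) + 60)*9962 = -45808 - (9/40 + 60)*9962 = -45808 - 2409*9962/40 = -45808 - 1*11999229/20 = -45808 - 11999229/20 = -12915389/20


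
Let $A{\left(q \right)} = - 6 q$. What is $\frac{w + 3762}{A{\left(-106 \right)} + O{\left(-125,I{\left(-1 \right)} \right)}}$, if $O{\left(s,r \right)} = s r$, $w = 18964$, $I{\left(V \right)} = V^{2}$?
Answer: $\frac{22726}{511} \approx 44.474$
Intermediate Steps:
$O{\left(s,r \right)} = r s$
$\frac{w + 3762}{A{\left(-106 \right)} + O{\left(-125,I{\left(-1 \right)} \right)}} = \frac{18964 + 3762}{\left(-6\right) \left(-106\right) + \left(-1\right)^{2} \left(-125\right)} = \frac{22726}{636 + 1 \left(-125\right)} = \frac{22726}{636 - 125} = \frac{22726}{511}$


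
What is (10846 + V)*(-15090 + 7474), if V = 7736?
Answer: -141520512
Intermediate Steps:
(10846 + V)*(-15090 + 7474) = (10846 + 7736)*(-15090 + 7474) = 18582*(-7616) = -141520512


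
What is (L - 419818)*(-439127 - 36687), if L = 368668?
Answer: 24337886100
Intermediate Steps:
(L - 419818)*(-439127 - 36687) = (368668 - 419818)*(-439127 - 36687) = -51150*(-475814) = 24337886100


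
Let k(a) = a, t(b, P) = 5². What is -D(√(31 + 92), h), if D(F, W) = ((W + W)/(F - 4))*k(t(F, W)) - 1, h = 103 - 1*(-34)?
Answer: -27293/107 - 6850*√123/107 ≈ -965.08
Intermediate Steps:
t(b, P) = 25
h = 137 (h = 103 + 34 = 137)
D(F, W) = -1 + 50*W/(-4 + F) (D(F, W) = ((W + W)/(F - 4))*25 - 1 = ((2*W)/(-4 + F))*25 - 1 = (2*W/(-4 + F))*25 - 1 = 50*W/(-4 + F) - 1 = -1 + 50*W/(-4 + F))
-D(√(31 + 92), h) = -(4 - √(31 + 92) + 50*137)/(-4 + √(31 + 92)) = -(4 - √123 + 6850)/(-4 + √123) = -(6854 - √123)/(-4 + √123)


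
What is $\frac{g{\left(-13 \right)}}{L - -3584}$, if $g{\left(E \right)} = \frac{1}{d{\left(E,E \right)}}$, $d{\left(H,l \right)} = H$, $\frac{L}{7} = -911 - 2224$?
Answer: $\frac{1}{238693} \approx 4.1895 \cdot 10^{-6}$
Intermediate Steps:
$L = -21945$ ($L = 7 \left(-911 - 2224\right) = 7 \left(-3135\right) = -21945$)
$g{\left(E \right)} = \frac{1}{E}$
$\frac{g{\left(-13 \right)}}{L - -3584} = \frac{1}{\left(-13\right) \left(-21945 - -3584\right)} = - \frac{1}{13 \left(-21945 + 3584\right)} = - \frac{1}{13 \left(-18361\right)} = \left(- \frac{1}{13}\right) \left(- \frac{1}{18361}\right) = \frac{1}{238693}$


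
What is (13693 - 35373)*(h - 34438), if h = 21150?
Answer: 288083840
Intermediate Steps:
(13693 - 35373)*(h - 34438) = (13693 - 35373)*(21150 - 34438) = -21680*(-13288) = 288083840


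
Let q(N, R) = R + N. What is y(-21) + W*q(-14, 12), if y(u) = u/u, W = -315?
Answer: 631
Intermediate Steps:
q(N, R) = N + R
y(u) = 1
y(-21) + W*q(-14, 12) = 1 - 315*(-14 + 12) = 1 - 315*(-2) = 1 + 630 = 631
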